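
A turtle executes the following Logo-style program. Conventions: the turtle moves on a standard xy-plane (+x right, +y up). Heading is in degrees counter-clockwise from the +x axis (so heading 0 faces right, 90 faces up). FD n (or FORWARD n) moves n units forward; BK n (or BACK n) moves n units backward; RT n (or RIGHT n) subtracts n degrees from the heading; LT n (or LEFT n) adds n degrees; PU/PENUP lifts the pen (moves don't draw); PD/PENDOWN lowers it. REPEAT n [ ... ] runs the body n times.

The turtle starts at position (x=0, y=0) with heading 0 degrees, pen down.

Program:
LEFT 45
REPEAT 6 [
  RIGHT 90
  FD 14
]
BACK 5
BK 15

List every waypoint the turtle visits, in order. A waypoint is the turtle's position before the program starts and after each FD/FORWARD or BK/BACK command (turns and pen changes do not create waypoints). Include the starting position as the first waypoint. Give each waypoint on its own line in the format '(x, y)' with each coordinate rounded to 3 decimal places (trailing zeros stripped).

Executing turtle program step by step:
Start: pos=(0,0), heading=0, pen down
LT 45: heading 0 -> 45
REPEAT 6 [
  -- iteration 1/6 --
  RT 90: heading 45 -> 315
  FD 14: (0,0) -> (9.899,-9.899) [heading=315, draw]
  -- iteration 2/6 --
  RT 90: heading 315 -> 225
  FD 14: (9.899,-9.899) -> (0,-19.799) [heading=225, draw]
  -- iteration 3/6 --
  RT 90: heading 225 -> 135
  FD 14: (0,-19.799) -> (-9.899,-9.899) [heading=135, draw]
  -- iteration 4/6 --
  RT 90: heading 135 -> 45
  FD 14: (-9.899,-9.899) -> (0,0) [heading=45, draw]
  -- iteration 5/6 --
  RT 90: heading 45 -> 315
  FD 14: (0,0) -> (9.899,-9.899) [heading=315, draw]
  -- iteration 6/6 --
  RT 90: heading 315 -> 225
  FD 14: (9.899,-9.899) -> (0,-19.799) [heading=225, draw]
]
BK 5: (0,-19.799) -> (3.536,-16.263) [heading=225, draw]
BK 15: (3.536,-16.263) -> (14.142,-5.657) [heading=225, draw]
Final: pos=(14.142,-5.657), heading=225, 8 segment(s) drawn
Waypoints (9 total):
(0, 0)
(9.899, -9.899)
(0, -19.799)
(-9.899, -9.899)
(0, 0)
(9.899, -9.899)
(0, -19.799)
(3.536, -16.263)
(14.142, -5.657)

Answer: (0, 0)
(9.899, -9.899)
(0, -19.799)
(-9.899, -9.899)
(0, 0)
(9.899, -9.899)
(0, -19.799)
(3.536, -16.263)
(14.142, -5.657)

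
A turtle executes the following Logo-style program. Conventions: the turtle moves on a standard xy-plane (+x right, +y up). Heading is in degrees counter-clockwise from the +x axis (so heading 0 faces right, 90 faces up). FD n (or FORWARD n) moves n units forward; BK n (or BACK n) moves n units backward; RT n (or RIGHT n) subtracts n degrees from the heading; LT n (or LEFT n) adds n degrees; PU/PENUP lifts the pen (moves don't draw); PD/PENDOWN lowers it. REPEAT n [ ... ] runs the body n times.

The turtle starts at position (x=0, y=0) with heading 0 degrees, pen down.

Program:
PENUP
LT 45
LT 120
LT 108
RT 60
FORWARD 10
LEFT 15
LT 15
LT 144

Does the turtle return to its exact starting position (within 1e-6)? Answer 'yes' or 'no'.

Executing turtle program step by step:
Start: pos=(0,0), heading=0, pen down
PU: pen up
LT 45: heading 0 -> 45
LT 120: heading 45 -> 165
LT 108: heading 165 -> 273
RT 60: heading 273 -> 213
FD 10: (0,0) -> (-8.387,-5.446) [heading=213, move]
LT 15: heading 213 -> 228
LT 15: heading 228 -> 243
LT 144: heading 243 -> 27
Final: pos=(-8.387,-5.446), heading=27, 0 segment(s) drawn

Start position: (0, 0)
Final position: (-8.387, -5.446)
Distance = 10; >= 1e-6 -> NOT closed

Answer: no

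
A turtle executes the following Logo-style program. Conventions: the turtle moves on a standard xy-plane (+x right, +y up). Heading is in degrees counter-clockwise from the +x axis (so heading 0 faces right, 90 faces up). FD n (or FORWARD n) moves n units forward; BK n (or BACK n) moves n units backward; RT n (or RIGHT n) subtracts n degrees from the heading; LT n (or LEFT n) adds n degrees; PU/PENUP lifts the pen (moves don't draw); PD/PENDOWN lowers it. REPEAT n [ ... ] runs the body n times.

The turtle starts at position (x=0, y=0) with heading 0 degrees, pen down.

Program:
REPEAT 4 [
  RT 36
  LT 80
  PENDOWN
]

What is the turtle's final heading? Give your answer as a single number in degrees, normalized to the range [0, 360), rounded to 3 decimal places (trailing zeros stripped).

Answer: 176

Derivation:
Executing turtle program step by step:
Start: pos=(0,0), heading=0, pen down
REPEAT 4 [
  -- iteration 1/4 --
  RT 36: heading 0 -> 324
  LT 80: heading 324 -> 44
  PD: pen down
  -- iteration 2/4 --
  RT 36: heading 44 -> 8
  LT 80: heading 8 -> 88
  PD: pen down
  -- iteration 3/4 --
  RT 36: heading 88 -> 52
  LT 80: heading 52 -> 132
  PD: pen down
  -- iteration 4/4 --
  RT 36: heading 132 -> 96
  LT 80: heading 96 -> 176
  PD: pen down
]
Final: pos=(0,0), heading=176, 0 segment(s) drawn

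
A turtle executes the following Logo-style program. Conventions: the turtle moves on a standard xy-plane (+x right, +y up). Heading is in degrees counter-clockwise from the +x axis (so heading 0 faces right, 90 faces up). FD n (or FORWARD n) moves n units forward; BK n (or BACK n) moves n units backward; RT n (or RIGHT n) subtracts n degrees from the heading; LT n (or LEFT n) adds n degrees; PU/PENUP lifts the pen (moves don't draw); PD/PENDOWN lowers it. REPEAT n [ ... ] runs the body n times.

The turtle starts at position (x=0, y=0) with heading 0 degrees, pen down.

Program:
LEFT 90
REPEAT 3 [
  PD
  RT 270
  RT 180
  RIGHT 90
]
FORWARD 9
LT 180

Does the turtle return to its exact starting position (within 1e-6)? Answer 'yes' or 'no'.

Answer: no

Derivation:
Executing turtle program step by step:
Start: pos=(0,0), heading=0, pen down
LT 90: heading 0 -> 90
REPEAT 3 [
  -- iteration 1/3 --
  PD: pen down
  RT 270: heading 90 -> 180
  RT 180: heading 180 -> 0
  RT 90: heading 0 -> 270
  -- iteration 2/3 --
  PD: pen down
  RT 270: heading 270 -> 0
  RT 180: heading 0 -> 180
  RT 90: heading 180 -> 90
  -- iteration 3/3 --
  PD: pen down
  RT 270: heading 90 -> 180
  RT 180: heading 180 -> 0
  RT 90: heading 0 -> 270
]
FD 9: (0,0) -> (0,-9) [heading=270, draw]
LT 180: heading 270 -> 90
Final: pos=(0,-9), heading=90, 1 segment(s) drawn

Start position: (0, 0)
Final position: (0, -9)
Distance = 9; >= 1e-6 -> NOT closed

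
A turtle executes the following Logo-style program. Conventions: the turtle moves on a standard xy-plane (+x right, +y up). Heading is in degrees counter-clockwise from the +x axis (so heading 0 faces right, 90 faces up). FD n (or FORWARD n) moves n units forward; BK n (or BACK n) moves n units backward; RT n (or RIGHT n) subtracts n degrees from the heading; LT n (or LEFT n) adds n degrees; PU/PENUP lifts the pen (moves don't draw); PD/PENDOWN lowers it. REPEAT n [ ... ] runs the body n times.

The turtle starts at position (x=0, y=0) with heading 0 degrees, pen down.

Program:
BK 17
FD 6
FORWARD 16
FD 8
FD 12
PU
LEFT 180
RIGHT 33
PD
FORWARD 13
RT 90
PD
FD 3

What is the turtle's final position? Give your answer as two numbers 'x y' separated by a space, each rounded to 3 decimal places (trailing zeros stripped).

Answer: 15.731 9.596

Derivation:
Executing turtle program step by step:
Start: pos=(0,0), heading=0, pen down
BK 17: (0,0) -> (-17,0) [heading=0, draw]
FD 6: (-17,0) -> (-11,0) [heading=0, draw]
FD 16: (-11,0) -> (5,0) [heading=0, draw]
FD 8: (5,0) -> (13,0) [heading=0, draw]
FD 12: (13,0) -> (25,0) [heading=0, draw]
PU: pen up
LT 180: heading 0 -> 180
RT 33: heading 180 -> 147
PD: pen down
FD 13: (25,0) -> (14.097,7.08) [heading=147, draw]
RT 90: heading 147 -> 57
PD: pen down
FD 3: (14.097,7.08) -> (15.731,9.596) [heading=57, draw]
Final: pos=(15.731,9.596), heading=57, 7 segment(s) drawn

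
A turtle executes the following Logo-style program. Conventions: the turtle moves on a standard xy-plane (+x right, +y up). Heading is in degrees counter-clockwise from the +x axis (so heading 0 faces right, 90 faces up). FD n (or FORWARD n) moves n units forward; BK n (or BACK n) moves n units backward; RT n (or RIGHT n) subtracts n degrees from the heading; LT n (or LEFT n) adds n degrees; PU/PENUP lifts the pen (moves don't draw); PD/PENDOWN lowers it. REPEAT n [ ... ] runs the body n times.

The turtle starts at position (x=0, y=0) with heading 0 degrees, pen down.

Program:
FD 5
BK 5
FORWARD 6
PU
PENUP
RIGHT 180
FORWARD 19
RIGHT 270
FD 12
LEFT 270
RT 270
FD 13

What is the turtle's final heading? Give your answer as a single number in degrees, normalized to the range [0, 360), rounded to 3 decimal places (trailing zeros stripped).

Answer: 270

Derivation:
Executing turtle program step by step:
Start: pos=(0,0), heading=0, pen down
FD 5: (0,0) -> (5,0) [heading=0, draw]
BK 5: (5,0) -> (0,0) [heading=0, draw]
FD 6: (0,0) -> (6,0) [heading=0, draw]
PU: pen up
PU: pen up
RT 180: heading 0 -> 180
FD 19: (6,0) -> (-13,0) [heading=180, move]
RT 270: heading 180 -> 270
FD 12: (-13,0) -> (-13,-12) [heading=270, move]
LT 270: heading 270 -> 180
RT 270: heading 180 -> 270
FD 13: (-13,-12) -> (-13,-25) [heading=270, move]
Final: pos=(-13,-25), heading=270, 3 segment(s) drawn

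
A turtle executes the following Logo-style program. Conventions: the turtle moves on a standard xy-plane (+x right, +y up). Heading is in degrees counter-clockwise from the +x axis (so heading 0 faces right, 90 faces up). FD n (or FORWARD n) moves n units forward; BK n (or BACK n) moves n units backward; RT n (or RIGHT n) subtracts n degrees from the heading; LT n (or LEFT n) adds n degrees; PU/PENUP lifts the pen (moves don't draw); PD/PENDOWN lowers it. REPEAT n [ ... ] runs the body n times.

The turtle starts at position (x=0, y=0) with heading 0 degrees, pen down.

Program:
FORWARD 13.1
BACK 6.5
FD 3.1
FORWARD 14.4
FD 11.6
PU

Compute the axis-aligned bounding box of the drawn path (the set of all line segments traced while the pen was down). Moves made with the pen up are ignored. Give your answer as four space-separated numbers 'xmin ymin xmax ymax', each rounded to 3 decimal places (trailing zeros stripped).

Executing turtle program step by step:
Start: pos=(0,0), heading=0, pen down
FD 13.1: (0,0) -> (13.1,0) [heading=0, draw]
BK 6.5: (13.1,0) -> (6.6,0) [heading=0, draw]
FD 3.1: (6.6,0) -> (9.7,0) [heading=0, draw]
FD 14.4: (9.7,0) -> (24.1,0) [heading=0, draw]
FD 11.6: (24.1,0) -> (35.7,0) [heading=0, draw]
PU: pen up
Final: pos=(35.7,0), heading=0, 5 segment(s) drawn

Segment endpoints: x in {0, 6.6, 9.7, 13.1, 24.1, 35.7}, y in {0}
xmin=0, ymin=0, xmax=35.7, ymax=0

Answer: 0 0 35.7 0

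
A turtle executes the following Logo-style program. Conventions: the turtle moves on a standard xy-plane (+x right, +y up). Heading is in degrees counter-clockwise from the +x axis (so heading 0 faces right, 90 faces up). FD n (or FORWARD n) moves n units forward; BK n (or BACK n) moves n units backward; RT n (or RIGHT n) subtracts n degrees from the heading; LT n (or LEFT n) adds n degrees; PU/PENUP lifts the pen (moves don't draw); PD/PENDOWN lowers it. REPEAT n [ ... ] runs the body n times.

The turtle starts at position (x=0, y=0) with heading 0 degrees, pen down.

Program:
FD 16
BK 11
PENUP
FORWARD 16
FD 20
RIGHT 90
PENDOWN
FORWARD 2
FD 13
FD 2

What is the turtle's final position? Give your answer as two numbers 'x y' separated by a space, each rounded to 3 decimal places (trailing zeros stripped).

Answer: 41 -17

Derivation:
Executing turtle program step by step:
Start: pos=(0,0), heading=0, pen down
FD 16: (0,0) -> (16,0) [heading=0, draw]
BK 11: (16,0) -> (5,0) [heading=0, draw]
PU: pen up
FD 16: (5,0) -> (21,0) [heading=0, move]
FD 20: (21,0) -> (41,0) [heading=0, move]
RT 90: heading 0 -> 270
PD: pen down
FD 2: (41,0) -> (41,-2) [heading=270, draw]
FD 13: (41,-2) -> (41,-15) [heading=270, draw]
FD 2: (41,-15) -> (41,-17) [heading=270, draw]
Final: pos=(41,-17), heading=270, 5 segment(s) drawn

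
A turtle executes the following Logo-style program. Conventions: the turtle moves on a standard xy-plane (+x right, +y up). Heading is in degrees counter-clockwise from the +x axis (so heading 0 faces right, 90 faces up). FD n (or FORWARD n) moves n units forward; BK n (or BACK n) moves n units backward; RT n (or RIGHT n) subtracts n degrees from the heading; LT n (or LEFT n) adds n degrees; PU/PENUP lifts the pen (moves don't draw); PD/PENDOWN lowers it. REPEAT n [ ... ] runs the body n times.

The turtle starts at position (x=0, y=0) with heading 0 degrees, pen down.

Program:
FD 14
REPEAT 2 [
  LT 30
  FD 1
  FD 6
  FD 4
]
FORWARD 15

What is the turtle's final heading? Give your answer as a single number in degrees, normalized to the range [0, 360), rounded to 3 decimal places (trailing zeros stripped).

Answer: 60

Derivation:
Executing turtle program step by step:
Start: pos=(0,0), heading=0, pen down
FD 14: (0,0) -> (14,0) [heading=0, draw]
REPEAT 2 [
  -- iteration 1/2 --
  LT 30: heading 0 -> 30
  FD 1: (14,0) -> (14.866,0.5) [heading=30, draw]
  FD 6: (14.866,0.5) -> (20.062,3.5) [heading=30, draw]
  FD 4: (20.062,3.5) -> (23.526,5.5) [heading=30, draw]
  -- iteration 2/2 --
  LT 30: heading 30 -> 60
  FD 1: (23.526,5.5) -> (24.026,6.366) [heading=60, draw]
  FD 6: (24.026,6.366) -> (27.026,11.562) [heading=60, draw]
  FD 4: (27.026,11.562) -> (29.026,15.026) [heading=60, draw]
]
FD 15: (29.026,15.026) -> (36.526,28.017) [heading=60, draw]
Final: pos=(36.526,28.017), heading=60, 8 segment(s) drawn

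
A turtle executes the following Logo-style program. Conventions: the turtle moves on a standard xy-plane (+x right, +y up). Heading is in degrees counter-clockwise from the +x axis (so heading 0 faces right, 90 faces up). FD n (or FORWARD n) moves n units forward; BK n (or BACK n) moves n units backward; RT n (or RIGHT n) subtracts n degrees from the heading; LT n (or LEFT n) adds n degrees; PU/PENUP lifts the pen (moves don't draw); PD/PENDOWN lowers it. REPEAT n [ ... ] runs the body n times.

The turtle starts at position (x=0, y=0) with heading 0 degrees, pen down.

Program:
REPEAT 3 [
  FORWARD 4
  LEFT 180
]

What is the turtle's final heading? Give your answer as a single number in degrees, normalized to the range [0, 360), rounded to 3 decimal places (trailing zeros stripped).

Executing turtle program step by step:
Start: pos=(0,0), heading=0, pen down
REPEAT 3 [
  -- iteration 1/3 --
  FD 4: (0,0) -> (4,0) [heading=0, draw]
  LT 180: heading 0 -> 180
  -- iteration 2/3 --
  FD 4: (4,0) -> (0,0) [heading=180, draw]
  LT 180: heading 180 -> 0
  -- iteration 3/3 --
  FD 4: (0,0) -> (4,0) [heading=0, draw]
  LT 180: heading 0 -> 180
]
Final: pos=(4,0), heading=180, 3 segment(s) drawn

Answer: 180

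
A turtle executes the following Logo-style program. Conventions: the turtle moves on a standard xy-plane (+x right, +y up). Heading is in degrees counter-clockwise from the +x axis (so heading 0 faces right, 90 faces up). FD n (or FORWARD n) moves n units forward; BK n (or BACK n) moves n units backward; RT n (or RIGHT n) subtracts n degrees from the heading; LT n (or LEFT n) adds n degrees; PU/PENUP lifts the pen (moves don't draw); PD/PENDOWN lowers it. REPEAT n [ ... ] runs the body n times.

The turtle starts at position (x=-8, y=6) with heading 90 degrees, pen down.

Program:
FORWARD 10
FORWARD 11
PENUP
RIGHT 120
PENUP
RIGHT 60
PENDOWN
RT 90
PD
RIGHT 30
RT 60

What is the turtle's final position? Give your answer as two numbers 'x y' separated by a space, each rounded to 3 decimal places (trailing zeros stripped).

Executing turtle program step by step:
Start: pos=(-8,6), heading=90, pen down
FD 10: (-8,6) -> (-8,16) [heading=90, draw]
FD 11: (-8,16) -> (-8,27) [heading=90, draw]
PU: pen up
RT 120: heading 90 -> 330
PU: pen up
RT 60: heading 330 -> 270
PD: pen down
RT 90: heading 270 -> 180
PD: pen down
RT 30: heading 180 -> 150
RT 60: heading 150 -> 90
Final: pos=(-8,27), heading=90, 2 segment(s) drawn

Answer: -8 27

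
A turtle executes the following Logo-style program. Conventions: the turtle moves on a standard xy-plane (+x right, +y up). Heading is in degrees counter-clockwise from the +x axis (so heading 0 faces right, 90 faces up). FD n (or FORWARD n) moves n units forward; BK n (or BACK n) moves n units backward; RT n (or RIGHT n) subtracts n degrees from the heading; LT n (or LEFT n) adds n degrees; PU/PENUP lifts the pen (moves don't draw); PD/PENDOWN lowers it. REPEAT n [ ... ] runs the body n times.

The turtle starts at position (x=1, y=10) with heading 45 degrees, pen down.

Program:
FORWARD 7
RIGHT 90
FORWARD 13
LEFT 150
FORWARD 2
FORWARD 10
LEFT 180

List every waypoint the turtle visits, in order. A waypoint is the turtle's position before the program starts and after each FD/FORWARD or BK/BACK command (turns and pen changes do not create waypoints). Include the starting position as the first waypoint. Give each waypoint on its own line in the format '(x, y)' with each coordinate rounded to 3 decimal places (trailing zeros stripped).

Executing turtle program step by step:
Start: pos=(1,10), heading=45, pen down
FD 7: (1,10) -> (5.95,14.95) [heading=45, draw]
RT 90: heading 45 -> 315
FD 13: (5.95,14.95) -> (15.142,5.757) [heading=315, draw]
LT 150: heading 315 -> 105
FD 2: (15.142,5.757) -> (14.624,7.689) [heading=105, draw]
FD 10: (14.624,7.689) -> (12.036,17.348) [heading=105, draw]
LT 180: heading 105 -> 285
Final: pos=(12.036,17.348), heading=285, 4 segment(s) drawn
Waypoints (5 total):
(1, 10)
(5.95, 14.95)
(15.142, 5.757)
(14.624, 7.689)
(12.036, 17.348)

Answer: (1, 10)
(5.95, 14.95)
(15.142, 5.757)
(14.624, 7.689)
(12.036, 17.348)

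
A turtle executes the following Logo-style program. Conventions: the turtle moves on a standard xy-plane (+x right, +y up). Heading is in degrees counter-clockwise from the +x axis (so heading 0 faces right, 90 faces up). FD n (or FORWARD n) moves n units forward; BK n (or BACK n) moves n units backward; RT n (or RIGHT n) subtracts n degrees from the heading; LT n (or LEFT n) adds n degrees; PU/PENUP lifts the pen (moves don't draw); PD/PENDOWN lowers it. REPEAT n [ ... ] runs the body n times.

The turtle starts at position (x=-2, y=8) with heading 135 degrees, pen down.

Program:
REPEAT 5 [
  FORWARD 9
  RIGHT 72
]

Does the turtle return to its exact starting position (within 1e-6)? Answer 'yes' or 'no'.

Answer: yes

Derivation:
Executing turtle program step by step:
Start: pos=(-2,8), heading=135, pen down
REPEAT 5 [
  -- iteration 1/5 --
  FD 9: (-2,8) -> (-8.364,14.364) [heading=135, draw]
  RT 72: heading 135 -> 63
  -- iteration 2/5 --
  FD 9: (-8.364,14.364) -> (-4.278,22.383) [heading=63, draw]
  RT 72: heading 63 -> 351
  -- iteration 3/5 --
  FD 9: (-4.278,22.383) -> (4.611,20.975) [heading=351, draw]
  RT 72: heading 351 -> 279
  -- iteration 4/5 --
  FD 9: (4.611,20.975) -> (6.019,12.086) [heading=279, draw]
  RT 72: heading 279 -> 207
  -- iteration 5/5 --
  FD 9: (6.019,12.086) -> (-2,8) [heading=207, draw]
  RT 72: heading 207 -> 135
]
Final: pos=(-2,8), heading=135, 5 segment(s) drawn

Start position: (-2, 8)
Final position: (-2, 8)
Distance = 0; < 1e-6 -> CLOSED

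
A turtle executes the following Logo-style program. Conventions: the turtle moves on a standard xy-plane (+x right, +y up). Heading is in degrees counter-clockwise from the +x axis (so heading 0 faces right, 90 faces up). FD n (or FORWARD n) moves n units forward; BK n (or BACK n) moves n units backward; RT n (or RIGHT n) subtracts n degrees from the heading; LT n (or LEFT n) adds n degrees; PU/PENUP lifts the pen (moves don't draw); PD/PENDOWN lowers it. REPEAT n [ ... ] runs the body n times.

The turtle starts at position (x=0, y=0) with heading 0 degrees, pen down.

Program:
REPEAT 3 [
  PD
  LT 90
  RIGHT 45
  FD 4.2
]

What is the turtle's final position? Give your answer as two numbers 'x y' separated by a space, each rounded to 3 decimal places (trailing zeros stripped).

Executing turtle program step by step:
Start: pos=(0,0), heading=0, pen down
REPEAT 3 [
  -- iteration 1/3 --
  PD: pen down
  LT 90: heading 0 -> 90
  RT 45: heading 90 -> 45
  FD 4.2: (0,0) -> (2.97,2.97) [heading=45, draw]
  -- iteration 2/3 --
  PD: pen down
  LT 90: heading 45 -> 135
  RT 45: heading 135 -> 90
  FD 4.2: (2.97,2.97) -> (2.97,7.17) [heading=90, draw]
  -- iteration 3/3 --
  PD: pen down
  LT 90: heading 90 -> 180
  RT 45: heading 180 -> 135
  FD 4.2: (2.97,7.17) -> (0,10.14) [heading=135, draw]
]
Final: pos=(0,10.14), heading=135, 3 segment(s) drawn

Answer: 0 10.14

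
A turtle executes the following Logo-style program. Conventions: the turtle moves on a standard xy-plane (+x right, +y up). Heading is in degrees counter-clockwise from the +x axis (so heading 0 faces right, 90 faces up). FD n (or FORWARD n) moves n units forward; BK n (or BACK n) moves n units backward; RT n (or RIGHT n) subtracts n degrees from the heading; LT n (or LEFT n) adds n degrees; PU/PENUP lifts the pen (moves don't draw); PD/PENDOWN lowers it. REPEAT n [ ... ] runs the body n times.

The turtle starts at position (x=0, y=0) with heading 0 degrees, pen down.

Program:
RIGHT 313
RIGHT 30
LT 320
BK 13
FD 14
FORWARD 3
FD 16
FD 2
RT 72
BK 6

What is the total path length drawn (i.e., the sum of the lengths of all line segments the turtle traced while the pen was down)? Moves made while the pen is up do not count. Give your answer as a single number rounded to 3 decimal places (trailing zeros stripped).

Answer: 54

Derivation:
Executing turtle program step by step:
Start: pos=(0,0), heading=0, pen down
RT 313: heading 0 -> 47
RT 30: heading 47 -> 17
LT 320: heading 17 -> 337
BK 13: (0,0) -> (-11.967,5.08) [heading=337, draw]
FD 14: (-11.967,5.08) -> (0.921,-0.391) [heading=337, draw]
FD 3: (0.921,-0.391) -> (3.682,-1.563) [heading=337, draw]
FD 16: (3.682,-1.563) -> (18.41,-7.815) [heading=337, draw]
FD 2: (18.41,-7.815) -> (20.251,-8.596) [heading=337, draw]
RT 72: heading 337 -> 265
BK 6: (20.251,-8.596) -> (20.774,-2.619) [heading=265, draw]
Final: pos=(20.774,-2.619), heading=265, 6 segment(s) drawn

Segment lengths:
  seg 1: (0,0) -> (-11.967,5.08), length = 13
  seg 2: (-11.967,5.08) -> (0.921,-0.391), length = 14
  seg 3: (0.921,-0.391) -> (3.682,-1.563), length = 3
  seg 4: (3.682,-1.563) -> (18.41,-7.815), length = 16
  seg 5: (18.41,-7.815) -> (20.251,-8.596), length = 2
  seg 6: (20.251,-8.596) -> (20.774,-2.619), length = 6
Total = 54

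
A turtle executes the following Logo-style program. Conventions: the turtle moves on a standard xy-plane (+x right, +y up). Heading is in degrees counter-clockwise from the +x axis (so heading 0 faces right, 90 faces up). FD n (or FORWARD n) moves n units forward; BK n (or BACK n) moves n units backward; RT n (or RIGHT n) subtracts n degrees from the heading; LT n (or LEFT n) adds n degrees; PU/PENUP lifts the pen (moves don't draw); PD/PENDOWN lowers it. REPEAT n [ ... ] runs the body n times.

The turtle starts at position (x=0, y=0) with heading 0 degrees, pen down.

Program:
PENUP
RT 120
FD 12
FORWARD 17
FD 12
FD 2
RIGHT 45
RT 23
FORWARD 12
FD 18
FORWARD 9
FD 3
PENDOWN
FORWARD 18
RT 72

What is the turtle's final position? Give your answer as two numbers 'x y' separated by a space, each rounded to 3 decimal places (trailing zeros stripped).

Executing turtle program step by step:
Start: pos=(0,0), heading=0, pen down
PU: pen up
RT 120: heading 0 -> 240
FD 12: (0,0) -> (-6,-10.392) [heading=240, move]
FD 17: (-6,-10.392) -> (-14.5,-25.115) [heading=240, move]
FD 12: (-14.5,-25.115) -> (-20.5,-35.507) [heading=240, move]
FD 2: (-20.5,-35.507) -> (-21.5,-37.239) [heading=240, move]
RT 45: heading 240 -> 195
RT 23: heading 195 -> 172
FD 12: (-21.5,-37.239) -> (-33.383,-35.569) [heading=172, move]
FD 18: (-33.383,-35.569) -> (-51.208,-33.064) [heading=172, move]
FD 9: (-51.208,-33.064) -> (-60.12,-31.811) [heading=172, move]
FD 3: (-60.12,-31.811) -> (-63.091,-31.394) [heading=172, move]
PD: pen down
FD 18: (-63.091,-31.394) -> (-80.916,-28.889) [heading=172, draw]
RT 72: heading 172 -> 100
Final: pos=(-80.916,-28.889), heading=100, 1 segment(s) drawn

Answer: -80.916 -28.889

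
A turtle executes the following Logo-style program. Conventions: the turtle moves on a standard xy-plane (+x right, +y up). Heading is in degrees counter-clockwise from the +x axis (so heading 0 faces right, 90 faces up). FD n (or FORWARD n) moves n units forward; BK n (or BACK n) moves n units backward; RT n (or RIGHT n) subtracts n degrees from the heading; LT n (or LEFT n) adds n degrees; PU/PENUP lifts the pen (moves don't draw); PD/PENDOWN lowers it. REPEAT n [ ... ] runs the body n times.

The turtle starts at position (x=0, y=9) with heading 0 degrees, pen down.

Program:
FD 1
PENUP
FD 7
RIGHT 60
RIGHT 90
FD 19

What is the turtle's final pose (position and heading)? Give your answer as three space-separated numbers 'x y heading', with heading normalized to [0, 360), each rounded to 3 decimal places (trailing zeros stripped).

Answer: -8.454 -0.5 210

Derivation:
Executing turtle program step by step:
Start: pos=(0,9), heading=0, pen down
FD 1: (0,9) -> (1,9) [heading=0, draw]
PU: pen up
FD 7: (1,9) -> (8,9) [heading=0, move]
RT 60: heading 0 -> 300
RT 90: heading 300 -> 210
FD 19: (8,9) -> (-8.454,-0.5) [heading=210, move]
Final: pos=(-8.454,-0.5), heading=210, 1 segment(s) drawn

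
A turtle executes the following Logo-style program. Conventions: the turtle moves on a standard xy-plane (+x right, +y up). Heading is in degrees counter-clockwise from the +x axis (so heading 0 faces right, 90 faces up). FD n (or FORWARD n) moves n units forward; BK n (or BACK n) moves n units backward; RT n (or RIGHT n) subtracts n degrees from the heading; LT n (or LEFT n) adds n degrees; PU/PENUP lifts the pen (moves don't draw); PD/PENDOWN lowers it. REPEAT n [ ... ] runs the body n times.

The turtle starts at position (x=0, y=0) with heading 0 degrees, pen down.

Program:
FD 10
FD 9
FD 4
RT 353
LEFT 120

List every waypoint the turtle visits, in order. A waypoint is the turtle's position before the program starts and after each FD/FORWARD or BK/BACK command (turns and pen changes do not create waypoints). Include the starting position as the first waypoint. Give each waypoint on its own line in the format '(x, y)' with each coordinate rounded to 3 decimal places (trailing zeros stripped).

Answer: (0, 0)
(10, 0)
(19, 0)
(23, 0)

Derivation:
Executing turtle program step by step:
Start: pos=(0,0), heading=0, pen down
FD 10: (0,0) -> (10,0) [heading=0, draw]
FD 9: (10,0) -> (19,0) [heading=0, draw]
FD 4: (19,0) -> (23,0) [heading=0, draw]
RT 353: heading 0 -> 7
LT 120: heading 7 -> 127
Final: pos=(23,0), heading=127, 3 segment(s) drawn
Waypoints (4 total):
(0, 0)
(10, 0)
(19, 0)
(23, 0)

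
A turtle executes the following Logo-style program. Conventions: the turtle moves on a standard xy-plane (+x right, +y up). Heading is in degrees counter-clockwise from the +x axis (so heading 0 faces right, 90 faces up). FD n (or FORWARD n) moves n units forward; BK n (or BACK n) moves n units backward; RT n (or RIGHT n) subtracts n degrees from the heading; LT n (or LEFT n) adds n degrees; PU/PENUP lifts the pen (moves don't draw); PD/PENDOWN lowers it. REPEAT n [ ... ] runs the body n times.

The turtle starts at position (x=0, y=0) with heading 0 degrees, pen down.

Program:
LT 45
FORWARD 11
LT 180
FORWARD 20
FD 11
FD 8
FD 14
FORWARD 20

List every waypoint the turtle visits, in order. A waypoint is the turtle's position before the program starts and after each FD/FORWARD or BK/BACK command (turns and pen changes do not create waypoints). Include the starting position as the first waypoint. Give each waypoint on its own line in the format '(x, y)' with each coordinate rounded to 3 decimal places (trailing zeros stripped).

Executing turtle program step by step:
Start: pos=(0,0), heading=0, pen down
LT 45: heading 0 -> 45
FD 11: (0,0) -> (7.778,7.778) [heading=45, draw]
LT 180: heading 45 -> 225
FD 20: (7.778,7.778) -> (-6.364,-6.364) [heading=225, draw]
FD 11: (-6.364,-6.364) -> (-14.142,-14.142) [heading=225, draw]
FD 8: (-14.142,-14.142) -> (-19.799,-19.799) [heading=225, draw]
FD 14: (-19.799,-19.799) -> (-29.698,-29.698) [heading=225, draw]
FD 20: (-29.698,-29.698) -> (-43.841,-43.841) [heading=225, draw]
Final: pos=(-43.841,-43.841), heading=225, 6 segment(s) drawn
Waypoints (7 total):
(0, 0)
(7.778, 7.778)
(-6.364, -6.364)
(-14.142, -14.142)
(-19.799, -19.799)
(-29.698, -29.698)
(-43.841, -43.841)

Answer: (0, 0)
(7.778, 7.778)
(-6.364, -6.364)
(-14.142, -14.142)
(-19.799, -19.799)
(-29.698, -29.698)
(-43.841, -43.841)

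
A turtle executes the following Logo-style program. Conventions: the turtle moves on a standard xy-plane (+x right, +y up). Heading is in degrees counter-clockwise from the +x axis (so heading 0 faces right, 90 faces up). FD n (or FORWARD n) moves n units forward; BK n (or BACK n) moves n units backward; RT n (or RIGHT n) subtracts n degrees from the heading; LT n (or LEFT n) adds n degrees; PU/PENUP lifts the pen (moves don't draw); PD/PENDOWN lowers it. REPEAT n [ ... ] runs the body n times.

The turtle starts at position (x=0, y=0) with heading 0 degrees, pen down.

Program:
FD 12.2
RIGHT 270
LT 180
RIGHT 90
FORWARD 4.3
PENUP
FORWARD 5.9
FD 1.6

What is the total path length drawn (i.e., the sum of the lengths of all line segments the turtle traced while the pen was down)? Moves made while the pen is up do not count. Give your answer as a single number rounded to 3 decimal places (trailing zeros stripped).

Answer: 16.5

Derivation:
Executing turtle program step by step:
Start: pos=(0,0), heading=0, pen down
FD 12.2: (0,0) -> (12.2,0) [heading=0, draw]
RT 270: heading 0 -> 90
LT 180: heading 90 -> 270
RT 90: heading 270 -> 180
FD 4.3: (12.2,0) -> (7.9,0) [heading=180, draw]
PU: pen up
FD 5.9: (7.9,0) -> (2,0) [heading=180, move]
FD 1.6: (2,0) -> (0.4,0) [heading=180, move]
Final: pos=(0.4,0), heading=180, 2 segment(s) drawn

Segment lengths:
  seg 1: (0,0) -> (12.2,0), length = 12.2
  seg 2: (12.2,0) -> (7.9,0), length = 4.3
Total = 16.5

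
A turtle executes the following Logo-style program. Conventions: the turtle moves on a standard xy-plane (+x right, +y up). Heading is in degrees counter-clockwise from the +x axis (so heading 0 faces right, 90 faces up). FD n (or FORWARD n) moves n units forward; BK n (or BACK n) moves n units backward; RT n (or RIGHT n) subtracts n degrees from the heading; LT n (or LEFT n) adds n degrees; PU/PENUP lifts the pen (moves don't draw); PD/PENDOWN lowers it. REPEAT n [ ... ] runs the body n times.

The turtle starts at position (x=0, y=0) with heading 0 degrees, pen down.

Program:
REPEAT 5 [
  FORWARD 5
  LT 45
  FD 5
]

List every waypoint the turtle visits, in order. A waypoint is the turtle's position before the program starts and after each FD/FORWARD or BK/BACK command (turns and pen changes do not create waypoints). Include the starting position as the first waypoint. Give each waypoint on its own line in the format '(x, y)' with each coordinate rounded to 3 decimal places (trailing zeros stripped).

Executing turtle program step by step:
Start: pos=(0,0), heading=0, pen down
REPEAT 5 [
  -- iteration 1/5 --
  FD 5: (0,0) -> (5,0) [heading=0, draw]
  LT 45: heading 0 -> 45
  FD 5: (5,0) -> (8.536,3.536) [heading=45, draw]
  -- iteration 2/5 --
  FD 5: (8.536,3.536) -> (12.071,7.071) [heading=45, draw]
  LT 45: heading 45 -> 90
  FD 5: (12.071,7.071) -> (12.071,12.071) [heading=90, draw]
  -- iteration 3/5 --
  FD 5: (12.071,12.071) -> (12.071,17.071) [heading=90, draw]
  LT 45: heading 90 -> 135
  FD 5: (12.071,17.071) -> (8.536,20.607) [heading=135, draw]
  -- iteration 4/5 --
  FD 5: (8.536,20.607) -> (5,24.142) [heading=135, draw]
  LT 45: heading 135 -> 180
  FD 5: (5,24.142) -> (0,24.142) [heading=180, draw]
  -- iteration 5/5 --
  FD 5: (0,24.142) -> (-5,24.142) [heading=180, draw]
  LT 45: heading 180 -> 225
  FD 5: (-5,24.142) -> (-8.536,20.607) [heading=225, draw]
]
Final: pos=(-8.536,20.607), heading=225, 10 segment(s) drawn
Waypoints (11 total):
(0, 0)
(5, 0)
(8.536, 3.536)
(12.071, 7.071)
(12.071, 12.071)
(12.071, 17.071)
(8.536, 20.607)
(5, 24.142)
(0, 24.142)
(-5, 24.142)
(-8.536, 20.607)

Answer: (0, 0)
(5, 0)
(8.536, 3.536)
(12.071, 7.071)
(12.071, 12.071)
(12.071, 17.071)
(8.536, 20.607)
(5, 24.142)
(0, 24.142)
(-5, 24.142)
(-8.536, 20.607)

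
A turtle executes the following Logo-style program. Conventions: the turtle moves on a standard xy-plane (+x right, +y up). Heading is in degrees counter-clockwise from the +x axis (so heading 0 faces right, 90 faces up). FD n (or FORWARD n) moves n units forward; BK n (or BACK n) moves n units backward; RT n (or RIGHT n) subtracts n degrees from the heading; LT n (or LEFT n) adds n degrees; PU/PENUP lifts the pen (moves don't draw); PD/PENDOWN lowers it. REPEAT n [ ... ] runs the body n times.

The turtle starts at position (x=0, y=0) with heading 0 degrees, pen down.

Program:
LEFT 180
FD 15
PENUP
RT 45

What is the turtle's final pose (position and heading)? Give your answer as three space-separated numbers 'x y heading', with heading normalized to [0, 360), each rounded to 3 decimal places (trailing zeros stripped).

Answer: -15 0 135

Derivation:
Executing turtle program step by step:
Start: pos=(0,0), heading=0, pen down
LT 180: heading 0 -> 180
FD 15: (0,0) -> (-15,0) [heading=180, draw]
PU: pen up
RT 45: heading 180 -> 135
Final: pos=(-15,0), heading=135, 1 segment(s) drawn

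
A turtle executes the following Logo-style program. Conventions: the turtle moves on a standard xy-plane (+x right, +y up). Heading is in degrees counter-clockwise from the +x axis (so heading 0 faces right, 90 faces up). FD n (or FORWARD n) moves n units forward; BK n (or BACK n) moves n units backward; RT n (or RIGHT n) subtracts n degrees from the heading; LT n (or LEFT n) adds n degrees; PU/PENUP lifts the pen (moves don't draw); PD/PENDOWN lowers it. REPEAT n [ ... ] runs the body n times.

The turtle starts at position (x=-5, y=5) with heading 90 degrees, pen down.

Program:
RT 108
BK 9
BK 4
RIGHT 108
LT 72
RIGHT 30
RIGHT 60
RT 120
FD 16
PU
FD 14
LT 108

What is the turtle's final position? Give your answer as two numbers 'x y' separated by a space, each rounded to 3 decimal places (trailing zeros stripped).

Executing turtle program step by step:
Start: pos=(-5,5), heading=90, pen down
RT 108: heading 90 -> 342
BK 9: (-5,5) -> (-13.56,7.781) [heading=342, draw]
BK 4: (-13.56,7.781) -> (-17.364,9.017) [heading=342, draw]
RT 108: heading 342 -> 234
LT 72: heading 234 -> 306
RT 30: heading 306 -> 276
RT 60: heading 276 -> 216
RT 120: heading 216 -> 96
FD 16: (-17.364,9.017) -> (-19.036,24.93) [heading=96, draw]
PU: pen up
FD 14: (-19.036,24.93) -> (-20.5,38.853) [heading=96, move]
LT 108: heading 96 -> 204
Final: pos=(-20.5,38.853), heading=204, 3 segment(s) drawn

Answer: -20.5 38.853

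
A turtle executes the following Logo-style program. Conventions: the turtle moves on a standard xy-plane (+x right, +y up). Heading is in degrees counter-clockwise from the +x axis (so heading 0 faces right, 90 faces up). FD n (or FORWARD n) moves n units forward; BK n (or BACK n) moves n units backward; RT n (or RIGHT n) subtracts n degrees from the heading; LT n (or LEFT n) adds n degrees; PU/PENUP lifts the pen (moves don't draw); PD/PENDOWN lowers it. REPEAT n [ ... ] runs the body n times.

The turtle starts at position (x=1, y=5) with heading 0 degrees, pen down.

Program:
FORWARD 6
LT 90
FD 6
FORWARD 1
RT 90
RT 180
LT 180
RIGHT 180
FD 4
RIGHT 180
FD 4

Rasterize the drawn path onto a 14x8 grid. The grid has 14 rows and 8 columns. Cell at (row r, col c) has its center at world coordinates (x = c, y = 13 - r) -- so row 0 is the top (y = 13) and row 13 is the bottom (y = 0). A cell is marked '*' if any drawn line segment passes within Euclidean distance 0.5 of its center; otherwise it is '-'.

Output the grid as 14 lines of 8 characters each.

Segment 0: (1,5) -> (7,5)
Segment 1: (7,5) -> (7,11)
Segment 2: (7,11) -> (7,12)
Segment 3: (7,12) -> (3,12)
Segment 4: (3,12) -> (7,12)

Answer: --------
---*****
-------*
-------*
-------*
-------*
-------*
-------*
-*******
--------
--------
--------
--------
--------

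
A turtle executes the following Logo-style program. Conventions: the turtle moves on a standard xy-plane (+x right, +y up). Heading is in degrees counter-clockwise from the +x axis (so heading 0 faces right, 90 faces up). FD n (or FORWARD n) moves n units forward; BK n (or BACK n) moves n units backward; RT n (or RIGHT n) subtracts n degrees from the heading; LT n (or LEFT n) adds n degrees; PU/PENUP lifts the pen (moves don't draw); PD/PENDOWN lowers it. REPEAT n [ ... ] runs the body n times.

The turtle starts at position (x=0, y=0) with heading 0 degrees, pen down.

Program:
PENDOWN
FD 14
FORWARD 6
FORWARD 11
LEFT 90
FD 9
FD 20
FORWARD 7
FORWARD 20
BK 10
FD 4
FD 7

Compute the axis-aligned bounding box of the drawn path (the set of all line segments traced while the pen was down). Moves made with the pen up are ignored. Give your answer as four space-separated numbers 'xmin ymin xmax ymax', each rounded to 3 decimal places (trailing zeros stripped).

Executing turtle program step by step:
Start: pos=(0,0), heading=0, pen down
PD: pen down
FD 14: (0,0) -> (14,0) [heading=0, draw]
FD 6: (14,0) -> (20,0) [heading=0, draw]
FD 11: (20,0) -> (31,0) [heading=0, draw]
LT 90: heading 0 -> 90
FD 9: (31,0) -> (31,9) [heading=90, draw]
FD 20: (31,9) -> (31,29) [heading=90, draw]
FD 7: (31,29) -> (31,36) [heading=90, draw]
FD 20: (31,36) -> (31,56) [heading=90, draw]
BK 10: (31,56) -> (31,46) [heading=90, draw]
FD 4: (31,46) -> (31,50) [heading=90, draw]
FD 7: (31,50) -> (31,57) [heading=90, draw]
Final: pos=(31,57), heading=90, 10 segment(s) drawn

Segment endpoints: x in {0, 14, 20, 31}, y in {0, 9, 29, 36, 46, 50, 56, 57}
xmin=0, ymin=0, xmax=31, ymax=57

Answer: 0 0 31 57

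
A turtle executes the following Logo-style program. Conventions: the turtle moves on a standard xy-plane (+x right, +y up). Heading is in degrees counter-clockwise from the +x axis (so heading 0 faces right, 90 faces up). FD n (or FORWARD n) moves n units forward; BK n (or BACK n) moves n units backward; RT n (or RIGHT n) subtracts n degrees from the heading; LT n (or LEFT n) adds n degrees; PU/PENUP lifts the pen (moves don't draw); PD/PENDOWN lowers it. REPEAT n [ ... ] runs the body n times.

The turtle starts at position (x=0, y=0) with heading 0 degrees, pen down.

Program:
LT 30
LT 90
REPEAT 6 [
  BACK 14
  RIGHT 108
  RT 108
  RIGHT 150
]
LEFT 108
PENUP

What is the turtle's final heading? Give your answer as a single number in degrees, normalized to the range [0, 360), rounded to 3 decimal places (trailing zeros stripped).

Answer: 192

Derivation:
Executing turtle program step by step:
Start: pos=(0,0), heading=0, pen down
LT 30: heading 0 -> 30
LT 90: heading 30 -> 120
REPEAT 6 [
  -- iteration 1/6 --
  BK 14: (0,0) -> (7,-12.124) [heading=120, draw]
  RT 108: heading 120 -> 12
  RT 108: heading 12 -> 264
  RT 150: heading 264 -> 114
  -- iteration 2/6 --
  BK 14: (7,-12.124) -> (12.694,-24.914) [heading=114, draw]
  RT 108: heading 114 -> 6
  RT 108: heading 6 -> 258
  RT 150: heading 258 -> 108
  -- iteration 3/6 --
  BK 14: (12.694,-24.914) -> (17.021,-38.229) [heading=108, draw]
  RT 108: heading 108 -> 0
  RT 108: heading 0 -> 252
  RT 150: heading 252 -> 102
  -- iteration 4/6 --
  BK 14: (17.021,-38.229) -> (19.931,-51.923) [heading=102, draw]
  RT 108: heading 102 -> 354
  RT 108: heading 354 -> 246
  RT 150: heading 246 -> 96
  -- iteration 5/6 --
  BK 14: (19.931,-51.923) -> (21.395,-65.846) [heading=96, draw]
  RT 108: heading 96 -> 348
  RT 108: heading 348 -> 240
  RT 150: heading 240 -> 90
  -- iteration 6/6 --
  BK 14: (21.395,-65.846) -> (21.395,-79.846) [heading=90, draw]
  RT 108: heading 90 -> 342
  RT 108: heading 342 -> 234
  RT 150: heading 234 -> 84
]
LT 108: heading 84 -> 192
PU: pen up
Final: pos=(21.395,-79.846), heading=192, 6 segment(s) drawn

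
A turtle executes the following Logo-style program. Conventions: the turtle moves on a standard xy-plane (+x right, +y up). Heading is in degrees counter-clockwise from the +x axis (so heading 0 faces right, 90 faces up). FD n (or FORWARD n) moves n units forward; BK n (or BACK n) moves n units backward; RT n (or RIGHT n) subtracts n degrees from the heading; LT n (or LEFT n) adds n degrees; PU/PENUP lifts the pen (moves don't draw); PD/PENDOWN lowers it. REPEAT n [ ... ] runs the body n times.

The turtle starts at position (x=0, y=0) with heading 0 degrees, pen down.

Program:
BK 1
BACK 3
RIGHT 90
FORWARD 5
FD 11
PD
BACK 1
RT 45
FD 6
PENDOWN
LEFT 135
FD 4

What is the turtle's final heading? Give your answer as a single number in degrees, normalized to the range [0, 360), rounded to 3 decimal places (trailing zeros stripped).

Answer: 0

Derivation:
Executing turtle program step by step:
Start: pos=(0,0), heading=0, pen down
BK 1: (0,0) -> (-1,0) [heading=0, draw]
BK 3: (-1,0) -> (-4,0) [heading=0, draw]
RT 90: heading 0 -> 270
FD 5: (-4,0) -> (-4,-5) [heading=270, draw]
FD 11: (-4,-5) -> (-4,-16) [heading=270, draw]
PD: pen down
BK 1: (-4,-16) -> (-4,-15) [heading=270, draw]
RT 45: heading 270 -> 225
FD 6: (-4,-15) -> (-8.243,-19.243) [heading=225, draw]
PD: pen down
LT 135: heading 225 -> 0
FD 4: (-8.243,-19.243) -> (-4.243,-19.243) [heading=0, draw]
Final: pos=(-4.243,-19.243), heading=0, 7 segment(s) drawn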